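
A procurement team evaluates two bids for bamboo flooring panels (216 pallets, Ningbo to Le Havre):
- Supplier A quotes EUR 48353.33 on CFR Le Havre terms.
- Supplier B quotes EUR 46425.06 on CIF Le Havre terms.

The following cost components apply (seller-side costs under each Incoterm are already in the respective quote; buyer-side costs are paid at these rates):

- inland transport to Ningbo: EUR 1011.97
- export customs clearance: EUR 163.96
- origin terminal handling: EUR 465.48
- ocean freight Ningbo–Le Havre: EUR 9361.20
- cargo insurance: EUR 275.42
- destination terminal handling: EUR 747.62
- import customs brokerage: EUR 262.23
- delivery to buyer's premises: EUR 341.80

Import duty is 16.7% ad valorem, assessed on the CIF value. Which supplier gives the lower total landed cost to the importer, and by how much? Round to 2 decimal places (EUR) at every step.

Supplier A (CFR):
CIF value = CFR price + insurance = 48353.33 + 275.42 = 48628.75
Import duty = 48628.75 × 16.7% = 8121.00
Buyer bears (A): 275.42 + 747.62 + 262.23 + 341.80 = 1627.07
Landed cost (A) = invoice 48353.33 + 1627.07 + duty 8121.00 = 58101.40
Supplier B (CIF):
The CIF price already equals the CIF value: 46425.06
Import duty = 46425.06 × 16.7% = 7752.99
Buyer bears (B): 747.62 + 262.23 + 341.80 = 1351.65
Landed cost (B) = invoice 46425.06 + 1351.65 + duty 7752.99 = 55529.70
Difference = |58101.40 − 55529.70| = 2571.70

Supplier B is cheaper by EUR 2571.70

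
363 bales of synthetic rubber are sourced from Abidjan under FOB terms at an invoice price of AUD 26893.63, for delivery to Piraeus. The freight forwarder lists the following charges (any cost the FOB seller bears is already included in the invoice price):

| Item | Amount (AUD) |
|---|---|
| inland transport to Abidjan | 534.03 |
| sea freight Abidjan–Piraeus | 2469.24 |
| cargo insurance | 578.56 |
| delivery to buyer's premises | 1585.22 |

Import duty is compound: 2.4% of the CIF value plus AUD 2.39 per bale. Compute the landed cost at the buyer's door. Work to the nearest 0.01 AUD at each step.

Total landed cost: AUD 33112.81

FOB: the seller bears costs until goods are on board at the origin port; the buyer bears freight, insurance and all costs thereafter.
Already in the invoice (seller's account under FOB): inland to port — exclude.
CIF value = FOB price + freight + insurance = 26893.63 + 2469.24 + 578.56 = 29941.43
Ad valorem component: 29941.43 × 2.4% = 718.59
Specific component: 363 × 2.39 = 867.57
Import duty = 718.59 + 867.57 = 1586.16
Buyer bears: freight 2469.24 + insurance 578.56 + delivery 1585.22 + duty 1586.16 = 6219.18
Landed cost = invoice 26893.63 + 6219.18 = 33112.81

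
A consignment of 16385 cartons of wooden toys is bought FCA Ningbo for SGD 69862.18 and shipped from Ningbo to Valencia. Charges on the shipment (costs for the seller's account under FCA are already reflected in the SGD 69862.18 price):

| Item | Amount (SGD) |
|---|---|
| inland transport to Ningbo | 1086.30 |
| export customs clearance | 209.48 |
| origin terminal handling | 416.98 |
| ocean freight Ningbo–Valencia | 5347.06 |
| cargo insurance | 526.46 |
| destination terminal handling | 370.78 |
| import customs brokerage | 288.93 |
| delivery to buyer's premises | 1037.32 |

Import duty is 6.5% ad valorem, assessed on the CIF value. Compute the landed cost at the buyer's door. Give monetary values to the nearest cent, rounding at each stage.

Total landed cost: SGD 82799.63

FCA: the seller delivers export-cleared goods to the carrier; the buyer bears costs from that point.
Already in the invoice (seller's account under FCA): inland to port, export clearance — exclude.
CIF value = FCA price + origin terminal + freight + insurance = 69862.18 + 416.98 + 5347.06 + 526.46 = 76152.68
Import duty = 76152.68 × 6.5% = 4949.92
Buyer bears: origin terminal 416.98 + freight 5347.06 + insurance 526.46 + destination terminal 370.78 + brokerage 288.93 + delivery 1037.32 + duty 4949.92 = 12937.45
Landed cost = invoice 69862.18 + 12937.45 = 82799.63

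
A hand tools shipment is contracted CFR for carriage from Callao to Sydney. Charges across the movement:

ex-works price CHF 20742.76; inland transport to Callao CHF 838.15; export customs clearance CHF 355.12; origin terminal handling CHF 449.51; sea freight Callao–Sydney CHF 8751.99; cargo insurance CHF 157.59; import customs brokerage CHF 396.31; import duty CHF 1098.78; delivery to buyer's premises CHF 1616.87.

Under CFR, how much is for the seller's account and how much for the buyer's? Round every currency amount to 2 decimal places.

CFR: the seller pays costs through ocean freight to the destination port, but not insurance.
Seller's account: goods 20742.76 + inland to port 838.15 + export clearance 355.12 + origin terminal 449.51 + freight 8751.99 = 31137.53
Buyer's account: insurance 157.59 + brokerage 396.31 + duty 1098.78 + delivery 1616.87 = 3269.55

Seller: CHF 31137.53; buyer: CHF 3269.55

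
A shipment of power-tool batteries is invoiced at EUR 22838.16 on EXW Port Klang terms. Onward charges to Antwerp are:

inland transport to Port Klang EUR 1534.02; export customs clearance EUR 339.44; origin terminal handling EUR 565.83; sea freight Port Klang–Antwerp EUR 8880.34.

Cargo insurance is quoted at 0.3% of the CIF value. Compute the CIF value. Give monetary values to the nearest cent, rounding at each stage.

Let C be the CIF value. C = EXW price + pre-shipment costs + freight + 0.3% × C
C − 0.3% × C = 22838.16 + 1534.02 + 339.44 + 565.83 + 8880.34
0.997 × C = 34157.79
C = 34157.79 / 0.997 = 34260.57
Insurance premium = 0.3% × 34260.57 = 102.78

CIF value: EUR 34260.57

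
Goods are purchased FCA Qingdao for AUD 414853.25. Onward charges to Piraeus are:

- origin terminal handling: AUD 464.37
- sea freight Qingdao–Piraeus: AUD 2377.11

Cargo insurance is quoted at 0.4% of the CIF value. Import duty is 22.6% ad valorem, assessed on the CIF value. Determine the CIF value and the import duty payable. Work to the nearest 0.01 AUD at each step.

CIF value: AUD 419372.22; import duty: AUD 94778.12

Let C be the CIF value. C = FCA price + pre-shipment costs + freight + 0.4% × C
C − 0.4% × C = 414853.25 + 464.37 + 2377.11
0.996 × C = 417694.73
C = 417694.73 / 0.996 = 419372.22
Insurance premium = 0.4% × 419372.22 = 1677.49
Import duty = 419372.22 × 22.6% = 94778.12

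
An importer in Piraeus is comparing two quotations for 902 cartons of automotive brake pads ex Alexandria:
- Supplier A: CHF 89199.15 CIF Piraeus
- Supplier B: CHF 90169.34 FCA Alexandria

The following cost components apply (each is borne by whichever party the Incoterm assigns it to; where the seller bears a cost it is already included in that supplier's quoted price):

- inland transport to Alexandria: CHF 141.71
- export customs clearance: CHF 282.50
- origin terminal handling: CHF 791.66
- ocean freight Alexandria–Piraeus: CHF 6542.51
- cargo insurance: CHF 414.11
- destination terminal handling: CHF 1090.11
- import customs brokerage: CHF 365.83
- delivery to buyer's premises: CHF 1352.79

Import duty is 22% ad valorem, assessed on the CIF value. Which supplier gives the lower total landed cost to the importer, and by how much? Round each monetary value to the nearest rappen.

Supplier A (CIF):
The CIF price already equals the CIF value: 89199.15
Import duty = 89199.15 × 22% = 19623.81
Buyer bears (A): 1090.11 + 365.83 + 1352.79 = 2808.73
Landed cost (A) = invoice 89199.15 + 2808.73 + duty 19623.81 = 111631.69
Supplier B (FCA):
CIF value = FCA price + origin terminal + freight + insurance = 90169.34 + 791.66 + 6542.51 + 414.11 = 97917.62
Import duty = 97917.62 × 22% = 21541.88
Buyer bears (B): 791.66 + 6542.51 + 414.11 + 1090.11 + 365.83 + 1352.79 = 10557.01
Landed cost (B) = invoice 90169.34 + 10557.01 + duty 21541.88 = 122268.23
Difference = |111631.69 − 122268.23| = 10636.54

Supplier A is cheaper by CHF 10636.54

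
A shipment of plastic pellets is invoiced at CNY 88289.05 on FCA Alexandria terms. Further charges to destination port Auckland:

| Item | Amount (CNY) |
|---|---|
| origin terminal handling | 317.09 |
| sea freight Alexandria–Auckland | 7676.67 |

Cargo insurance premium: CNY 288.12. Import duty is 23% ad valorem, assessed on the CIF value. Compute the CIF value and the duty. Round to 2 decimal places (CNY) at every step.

CIF = FCA price + pre-shipment costs + freight + insurance
CIF = 88289.05 + 317.09 + 7676.67 + 288.12 = 96570.93
Import duty = 96570.93 × 23% = 22211.31

CIF value: CNY 96570.93; import duty: CNY 22211.31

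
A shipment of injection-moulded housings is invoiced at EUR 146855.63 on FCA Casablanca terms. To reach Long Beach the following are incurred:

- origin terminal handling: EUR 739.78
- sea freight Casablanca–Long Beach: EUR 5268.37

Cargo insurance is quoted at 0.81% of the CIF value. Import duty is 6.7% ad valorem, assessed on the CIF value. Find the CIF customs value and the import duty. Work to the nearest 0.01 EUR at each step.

Let C be the CIF value. C = FCA price + pre-shipment costs + freight + 0.81% × C
C − 0.81% × C = 146855.63 + 739.78 + 5268.37
0.9919 × C = 152863.78
C = 152863.78 / 0.9919 = 154112.09
Insurance premium = 0.81% × 154112.09 = 1248.31
Import duty = 154112.09 × 6.7% = 10325.51

CIF value: EUR 154112.09; import duty: EUR 10325.51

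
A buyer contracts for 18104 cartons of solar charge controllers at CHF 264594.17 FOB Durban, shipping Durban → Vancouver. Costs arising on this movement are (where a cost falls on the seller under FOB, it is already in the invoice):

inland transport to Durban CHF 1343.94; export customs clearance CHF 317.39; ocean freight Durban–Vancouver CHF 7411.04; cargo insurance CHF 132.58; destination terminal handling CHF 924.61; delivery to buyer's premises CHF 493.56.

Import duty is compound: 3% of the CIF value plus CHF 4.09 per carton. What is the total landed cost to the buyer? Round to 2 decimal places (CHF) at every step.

FOB: the seller bears costs until goods are on board at the origin port; the buyer bears freight, insurance and all costs thereafter.
Already in the invoice (seller's account under FOB): inland to port, export clearance — exclude.
CIF value = FOB price + freight + insurance = 264594.17 + 7411.04 + 132.58 = 272137.79
Ad valorem component: 272137.79 × 3% = 8164.13
Specific component: 18104 × 4.09 = 74045.36
Import duty = 8164.13 + 74045.36 = 82209.49
Buyer bears: freight 7411.04 + insurance 132.58 + destination terminal 924.61 + delivery 493.56 + duty 82209.49 = 91171.28
Landed cost = invoice 264594.17 + 91171.28 = 355765.45

Total landed cost: CHF 355765.45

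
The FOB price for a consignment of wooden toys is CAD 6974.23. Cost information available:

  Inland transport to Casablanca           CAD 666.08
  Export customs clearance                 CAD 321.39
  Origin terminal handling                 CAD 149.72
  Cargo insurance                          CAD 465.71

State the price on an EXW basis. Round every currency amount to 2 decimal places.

Not relevant to the conversion: insurance — on the buyer under both terms; not part of either seller's price.
From FOB to EXW, the seller no longer bears: inland to port, export clearance, origin terminal.
EXW price = 6974.23 − 666.08 − 321.39 − 149.72 = 5837.04

EXW price: CAD 5837.04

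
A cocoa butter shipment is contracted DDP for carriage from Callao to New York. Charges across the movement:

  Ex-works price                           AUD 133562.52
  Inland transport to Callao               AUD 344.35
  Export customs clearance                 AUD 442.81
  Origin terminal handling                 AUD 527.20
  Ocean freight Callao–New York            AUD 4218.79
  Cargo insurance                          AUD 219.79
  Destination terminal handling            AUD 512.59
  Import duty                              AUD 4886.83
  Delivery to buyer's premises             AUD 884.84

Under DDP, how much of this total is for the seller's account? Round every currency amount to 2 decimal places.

DDP: the seller bears all costs including import duty.
Seller's account: goods 133562.52 + inland to port 344.35 + export clearance 442.81 + origin terminal 527.20 + freight 4218.79 + insurance 219.79 + destination terminal 512.59 + duty 4886.83 + delivery 884.84 = 145599.72
Buyer's account: 0.00

Seller's account: AUD 145599.72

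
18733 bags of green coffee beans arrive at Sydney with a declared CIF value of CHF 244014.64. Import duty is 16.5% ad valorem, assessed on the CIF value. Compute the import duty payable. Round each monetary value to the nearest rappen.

Import duty = 244014.64 × 16.5% = 40262.42

Import duty: CHF 40262.42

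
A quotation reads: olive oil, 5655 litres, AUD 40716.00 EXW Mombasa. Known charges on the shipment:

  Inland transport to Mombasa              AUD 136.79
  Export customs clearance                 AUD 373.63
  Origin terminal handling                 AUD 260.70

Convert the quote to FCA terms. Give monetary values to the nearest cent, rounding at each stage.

Not relevant to the conversion: origin terminal — on the buyer under both terms; not part of either seller's price.
From EXW to FCA, the seller additionally bears: inland to port, export clearance.
FCA price = 40716.00 + 136.79 + 373.63 = 41226.42

FCA price: AUD 41226.42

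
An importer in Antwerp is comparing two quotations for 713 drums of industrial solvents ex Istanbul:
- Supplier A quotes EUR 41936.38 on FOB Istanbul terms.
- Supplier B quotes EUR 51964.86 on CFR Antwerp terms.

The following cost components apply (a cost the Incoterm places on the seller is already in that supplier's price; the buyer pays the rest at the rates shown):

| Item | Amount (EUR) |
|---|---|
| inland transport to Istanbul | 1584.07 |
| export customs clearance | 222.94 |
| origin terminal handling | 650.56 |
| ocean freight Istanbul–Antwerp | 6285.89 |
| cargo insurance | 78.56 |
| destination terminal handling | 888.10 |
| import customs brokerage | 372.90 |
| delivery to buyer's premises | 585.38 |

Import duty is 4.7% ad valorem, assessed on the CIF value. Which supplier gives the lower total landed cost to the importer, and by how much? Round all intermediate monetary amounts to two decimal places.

Supplier A is cheaper by EUR 3918.49

Supplier A (FOB):
CIF value = FOB price + freight + insurance = 41936.38 + 6285.89 + 78.56 = 48300.83
Import duty = 48300.83 × 4.7% = 2270.14
Buyer bears (A): 6285.89 + 78.56 + 888.10 + 372.90 + 585.38 = 8210.83
Landed cost (A) = invoice 41936.38 + 8210.83 + duty 2270.14 = 52417.35
Supplier B (CFR):
CIF value = CFR price + insurance = 51964.86 + 78.56 = 52043.42
Import duty = 52043.42 × 4.7% = 2446.04
Buyer bears (B): 78.56 + 888.10 + 372.90 + 585.38 = 1924.94
Landed cost (B) = invoice 51964.86 + 1924.94 + duty 2446.04 = 56335.84
Difference = |52417.35 − 56335.84| = 3918.49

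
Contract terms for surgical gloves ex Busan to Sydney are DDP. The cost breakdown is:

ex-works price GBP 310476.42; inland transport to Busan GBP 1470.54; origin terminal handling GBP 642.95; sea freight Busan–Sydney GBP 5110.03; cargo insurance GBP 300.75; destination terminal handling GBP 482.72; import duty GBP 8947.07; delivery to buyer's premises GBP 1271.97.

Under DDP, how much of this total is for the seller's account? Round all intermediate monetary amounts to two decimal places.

Seller's account: GBP 328702.45

DDP: the seller bears all costs including import duty.
Seller's account: goods 310476.42 + inland to port 1470.54 + origin terminal 642.95 + freight 5110.03 + insurance 300.75 + destination terminal 482.72 + duty 8947.07 + delivery 1271.97 = 328702.45
Buyer's account: 0.00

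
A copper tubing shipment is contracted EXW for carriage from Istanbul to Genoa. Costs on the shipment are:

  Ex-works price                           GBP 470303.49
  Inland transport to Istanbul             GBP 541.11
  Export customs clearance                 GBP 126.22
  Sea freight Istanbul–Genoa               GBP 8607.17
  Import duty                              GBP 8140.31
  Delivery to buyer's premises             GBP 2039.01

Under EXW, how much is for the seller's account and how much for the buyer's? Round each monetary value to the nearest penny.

Seller: GBP 470303.49; buyer: GBP 19453.82

EXW: the seller makes goods available at their premises; the buyer bears all onward costs.
Seller's account: goods 470303.49 = 470303.49
Buyer's account: inland to port 541.11 + export clearance 126.22 + freight 8607.17 + duty 8140.31 + delivery 2039.01 = 19453.82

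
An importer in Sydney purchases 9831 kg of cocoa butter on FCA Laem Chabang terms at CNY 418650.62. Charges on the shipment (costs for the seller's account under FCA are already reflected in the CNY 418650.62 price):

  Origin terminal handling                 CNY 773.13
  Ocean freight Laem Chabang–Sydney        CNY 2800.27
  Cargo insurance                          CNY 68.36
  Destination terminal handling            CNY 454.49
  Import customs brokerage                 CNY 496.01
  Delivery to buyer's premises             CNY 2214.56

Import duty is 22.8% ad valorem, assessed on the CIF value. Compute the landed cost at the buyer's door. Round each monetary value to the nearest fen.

Total landed cost: CNY 521740.10

FCA: the seller delivers export-cleared goods to the carrier; the buyer bears costs from that point.
CIF value = FCA price + origin terminal + freight + insurance = 418650.62 + 773.13 + 2800.27 + 68.36 = 422292.38
Import duty = 422292.38 × 22.8% = 96282.66
Buyer bears: origin terminal 773.13 + freight 2800.27 + insurance 68.36 + destination terminal 454.49 + brokerage 496.01 + delivery 2214.56 + duty 96282.66 = 103089.48
Landed cost = invoice 418650.62 + 103089.48 = 521740.10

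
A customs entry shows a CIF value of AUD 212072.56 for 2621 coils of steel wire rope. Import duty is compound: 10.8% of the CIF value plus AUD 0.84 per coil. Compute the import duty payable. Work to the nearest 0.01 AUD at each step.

Ad valorem component: 212072.56 × 10.8% = 22903.84
Specific component: 2621 × 0.84 = 2201.64
Import duty = 22903.84 + 2201.64 = 25105.48

Import duty: AUD 25105.48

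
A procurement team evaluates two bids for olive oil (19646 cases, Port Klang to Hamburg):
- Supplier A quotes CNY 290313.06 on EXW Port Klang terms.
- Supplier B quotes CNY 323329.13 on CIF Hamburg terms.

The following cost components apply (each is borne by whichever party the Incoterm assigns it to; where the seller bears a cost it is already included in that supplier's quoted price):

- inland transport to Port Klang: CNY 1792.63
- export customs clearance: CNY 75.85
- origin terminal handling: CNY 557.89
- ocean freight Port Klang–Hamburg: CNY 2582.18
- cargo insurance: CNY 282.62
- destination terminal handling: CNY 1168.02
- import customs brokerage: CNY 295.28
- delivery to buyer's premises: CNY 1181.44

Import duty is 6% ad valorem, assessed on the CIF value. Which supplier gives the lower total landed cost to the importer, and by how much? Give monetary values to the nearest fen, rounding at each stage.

Supplier A is cheaper by CNY 29388.40

Supplier A (EXW):
CIF value = EXW price + inland to port + export clearance + origin terminal + freight + insurance = 290313.06 + 1792.63 + 75.85 + 557.89 + 2582.18 + 282.62 = 295604.23
Import duty = 295604.23 × 6% = 17736.25
Buyer bears (A): 1792.63 + 75.85 + 557.89 + 2582.18 + 282.62 + 1168.02 + 295.28 + 1181.44 = 7935.91
Landed cost (A) = invoice 290313.06 + 7935.91 + duty 17736.25 = 315985.22
Supplier B (CIF):
The CIF price already equals the CIF value: 323329.13
Import duty = 323329.13 × 6% = 19399.75
Buyer bears (B): 1168.02 + 295.28 + 1181.44 = 2644.74
Landed cost (B) = invoice 323329.13 + 2644.74 + duty 19399.75 = 345373.62
Difference = |315985.22 − 345373.62| = 29388.40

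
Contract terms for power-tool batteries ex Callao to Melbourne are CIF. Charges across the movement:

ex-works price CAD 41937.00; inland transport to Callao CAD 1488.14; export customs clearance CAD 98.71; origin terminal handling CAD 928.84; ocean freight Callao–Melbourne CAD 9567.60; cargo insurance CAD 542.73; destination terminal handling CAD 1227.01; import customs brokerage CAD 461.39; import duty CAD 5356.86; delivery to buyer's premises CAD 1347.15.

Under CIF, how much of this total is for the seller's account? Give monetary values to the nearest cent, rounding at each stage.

Seller's account: CAD 54563.02

CIF: the seller pays costs through ocean freight and marine insurance to the destination port.
Seller's account: goods 41937.00 + inland to port 1488.14 + export clearance 98.71 + origin terminal 928.84 + freight 9567.60 + insurance 542.73 = 54563.02
Buyer's account: destination terminal 1227.01 + brokerage 461.39 + duty 5356.86 + delivery 1347.15 = 8392.41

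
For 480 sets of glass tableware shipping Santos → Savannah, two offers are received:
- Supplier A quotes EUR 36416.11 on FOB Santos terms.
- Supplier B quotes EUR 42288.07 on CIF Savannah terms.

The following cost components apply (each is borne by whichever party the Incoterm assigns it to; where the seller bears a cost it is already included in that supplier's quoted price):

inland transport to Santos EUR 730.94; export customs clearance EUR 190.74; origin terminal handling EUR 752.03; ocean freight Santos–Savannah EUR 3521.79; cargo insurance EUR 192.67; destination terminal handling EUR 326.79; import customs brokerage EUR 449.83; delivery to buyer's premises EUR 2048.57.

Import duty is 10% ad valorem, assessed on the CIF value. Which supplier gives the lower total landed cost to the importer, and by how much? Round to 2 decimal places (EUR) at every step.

Supplier A is cheaper by EUR 2373.25

Supplier A (FOB):
CIF value = FOB price + freight + insurance = 36416.11 + 3521.79 + 192.67 = 40130.57
Import duty = 40130.57 × 10% = 4013.06
Buyer bears (A): 3521.79 + 192.67 + 326.79 + 449.83 + 2048.57 = 6539.65
Landed cost (A) = invoice 36416.11 + 6539.65 + duty 4013.06 = 46968.82
Supplier B (CIF):
The CIF price already equals the CIF value: 42288.07
Import duty = 42288.07 × 10% = 4228.81
Buyer bears (B): 326.79 + 449.83 + 2048.57 = 2825.19
Landed cost (B) = invoice 42288.07 + 2825.19 + duty 4228.81 = 49342.07
Difference = |46968.82 − 49342.07| = 2373.25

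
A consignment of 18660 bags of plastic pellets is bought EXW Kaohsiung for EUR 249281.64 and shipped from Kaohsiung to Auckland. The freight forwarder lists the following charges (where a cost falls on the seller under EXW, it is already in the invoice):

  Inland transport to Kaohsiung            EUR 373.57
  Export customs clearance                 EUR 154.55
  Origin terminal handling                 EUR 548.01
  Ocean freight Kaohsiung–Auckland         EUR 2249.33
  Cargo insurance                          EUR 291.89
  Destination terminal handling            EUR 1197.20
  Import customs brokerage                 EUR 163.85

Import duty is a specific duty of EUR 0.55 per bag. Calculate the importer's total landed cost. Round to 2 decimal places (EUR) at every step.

Total landed cost: EUR 264523.04

EXW: the seller makes goods available at their premises; the buyer bears all onward costs.
CIF value = EXW price + inland to port + export clearance + origin terminal + freight + insurance = 249281.64 + 373.57 + 154.55 + 548.01 + 2249.33 + 291.89 = 252898.99
Import duty = 18660 × 0.55 = 10263.00
Buyer bears: inland to port 373.57 + export clearance 154.55 + origin terminal 548.01 + freight 2249.33 + insurance 291.89 + destination terminal 1197.20 + brokerage 163.85 + duty 10263.00 = 15241.40
Landed cost = invoice 249281.64 + 15241.40 = 264523.04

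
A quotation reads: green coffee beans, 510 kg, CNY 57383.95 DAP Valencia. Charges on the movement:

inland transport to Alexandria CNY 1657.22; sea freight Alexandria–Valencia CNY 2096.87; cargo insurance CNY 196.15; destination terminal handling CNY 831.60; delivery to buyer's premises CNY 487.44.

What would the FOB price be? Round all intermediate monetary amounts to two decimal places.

Not relevant to the conversion: inland to port — on the seller under both DAP and FOB; already in the DAP price and stays in the FOB price.
From DAP to FOB, the seller no longer bears: freight, insurance, destination terminal, delivery.
FOB price = 57383.95 − 2096.87 − 196.15 − 831.60 − 487.44 = 53771.89

FOB price: CNY 53771.89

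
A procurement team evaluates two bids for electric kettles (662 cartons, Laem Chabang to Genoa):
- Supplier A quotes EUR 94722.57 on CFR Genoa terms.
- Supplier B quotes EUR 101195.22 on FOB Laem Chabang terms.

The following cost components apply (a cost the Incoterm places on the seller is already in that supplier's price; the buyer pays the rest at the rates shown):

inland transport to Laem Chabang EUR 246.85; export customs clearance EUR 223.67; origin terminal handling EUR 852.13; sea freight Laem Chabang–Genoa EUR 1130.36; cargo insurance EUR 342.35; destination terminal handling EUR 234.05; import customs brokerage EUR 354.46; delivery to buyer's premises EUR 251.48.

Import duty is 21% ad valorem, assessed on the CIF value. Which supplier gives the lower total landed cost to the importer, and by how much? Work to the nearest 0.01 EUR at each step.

Supplier A is cheaper by EUR 9199.65

Supplier A (CFR):
CIF value = CFR price + insurance = 94722.57 + 342.35 = 95064.92
Import duty = 95064.92 × 21% = 19963.63
Buyer bears (A): 342.35 + 234.05 + 354.46 + 251.48 = 1182.34
Landed cost (A) = invoice 94722.57 + 1182.34 + duty 19963.63 = 115868.54
Supplier B (FOB):
CIF value = FOB price + freight + insurance = 101195.22 + 1130.36 + 342.35 = 102667.93
Import duty = 102667.93 × 21% = 21560.27
Buyer bears (B): 1130.36 + 342.35 + 234.05 + 354.46 + 251.48 = 2312.70
Landed cost (B) = invoice 101195.22 + 2312.70 + duty 21560.27 = 125068.19
Difference = |115868.54 − 125068.19| = 9199.65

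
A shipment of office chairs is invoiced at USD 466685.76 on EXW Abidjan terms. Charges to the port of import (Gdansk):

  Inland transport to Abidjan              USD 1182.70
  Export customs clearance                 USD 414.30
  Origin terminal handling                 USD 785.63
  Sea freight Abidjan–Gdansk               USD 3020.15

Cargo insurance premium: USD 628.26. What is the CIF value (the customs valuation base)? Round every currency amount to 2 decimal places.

CIF value: USD 472716.80

CIF = EXW price + pre-shipment costs + freight + insurance
CIF = 466685.76 + 1182.70 + 414.30 + 785.63 + 3020.15 + 628.26 = 472716.80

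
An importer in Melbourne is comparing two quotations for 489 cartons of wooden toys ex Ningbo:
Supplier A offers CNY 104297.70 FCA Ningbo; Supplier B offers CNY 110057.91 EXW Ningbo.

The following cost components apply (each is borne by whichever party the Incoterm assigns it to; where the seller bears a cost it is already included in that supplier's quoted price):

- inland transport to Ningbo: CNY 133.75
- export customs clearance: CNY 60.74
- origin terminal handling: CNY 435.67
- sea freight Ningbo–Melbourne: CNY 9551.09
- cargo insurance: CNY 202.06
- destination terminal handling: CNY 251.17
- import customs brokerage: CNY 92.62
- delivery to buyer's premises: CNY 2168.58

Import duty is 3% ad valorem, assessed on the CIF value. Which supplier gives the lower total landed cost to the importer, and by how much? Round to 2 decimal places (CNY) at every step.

Supplier A is cheaper by CNY 6133.34

Supplier A (FCA):
CIF value = FCA price + origin terminal + freight + insurance = 104297.70 + 435.67 + 9551.09 + 202.06 = 114486.52
Import duty = 114486.52 × 3% = 3434.60
Buyer bears (A): 435.67 + 9551.09 + 202.06 + 251.17 + 92.62 + 2168.58 = 12701.19
Landed cost (A) = invoice 104297.70 + 12701.19 + duty 3434.60 = 120433.49
Supplier B (EXW):
CIF value = EXW price + inland to port + export clearance + origin terminal + freight + insurance = 110057.91 + 133.75 + 60.74 + 435.67 + 9551.09 + 202.06 = 120441.22
Import duty = 120441.22 × 3% = 3613.24
Buyer bears (B): 133.75 + 60.74 + 435.67 + 9551.09 + 202.06 + 251.17 + 92.62 + 2168.58 = 12895.68
Landed cost (B) = invoice 110057.91 + 12895.68 + duty 3613.24 = 126566.83
Difference = |120433.49 − 126566.83| = 6133.34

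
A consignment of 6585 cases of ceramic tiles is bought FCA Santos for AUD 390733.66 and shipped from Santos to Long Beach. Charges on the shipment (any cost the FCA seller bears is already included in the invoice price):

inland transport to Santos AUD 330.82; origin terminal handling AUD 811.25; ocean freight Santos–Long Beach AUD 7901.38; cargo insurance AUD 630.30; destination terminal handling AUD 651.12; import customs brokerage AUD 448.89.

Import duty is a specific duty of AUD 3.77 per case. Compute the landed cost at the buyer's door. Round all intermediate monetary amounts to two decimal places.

Total landed cost: AUD 426002.05

FCA: the seller delivers export-cleared goods to the carrier; the buyer bears costs from that point.
Already in the invoice (seller's account under FCA): inland to port — exclude.
CIF value = FCA price + origin terminal + freight + insurance = 390733.66 + 811.25 + 7901.38 + 630.30 = 400076.59
Import duty = 6585 × 3.77 = 24825.45
Buyer bears: origin terminal 811.25 + freight 7901.38 + insurance 630.30 + destination terminal 651.12 + brokerage 448.89 + duty 24825.45 = 35268.39
Landed cost = invoice 390733.66 + 35268.39 = 426002.05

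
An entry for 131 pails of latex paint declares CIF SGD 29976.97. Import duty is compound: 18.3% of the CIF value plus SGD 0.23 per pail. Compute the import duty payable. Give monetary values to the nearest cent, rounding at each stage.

Import duty: SGD 5515.92

Ad valorem component: 29976.97 × 18.3% = 5485.79
Specific component: 131 × 0.23 = 30.13
Import duty = 5485.79 + 30.13 = 5515.92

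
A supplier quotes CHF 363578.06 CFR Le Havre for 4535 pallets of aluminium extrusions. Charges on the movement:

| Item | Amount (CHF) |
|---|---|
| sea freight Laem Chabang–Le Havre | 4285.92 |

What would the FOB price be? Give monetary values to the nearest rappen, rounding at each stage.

FOB price: CHF 359292.14

From CFR to FOB, the seller no longer bears: freight.
FOB price = 363578.06 − 4285.92 = 359292.14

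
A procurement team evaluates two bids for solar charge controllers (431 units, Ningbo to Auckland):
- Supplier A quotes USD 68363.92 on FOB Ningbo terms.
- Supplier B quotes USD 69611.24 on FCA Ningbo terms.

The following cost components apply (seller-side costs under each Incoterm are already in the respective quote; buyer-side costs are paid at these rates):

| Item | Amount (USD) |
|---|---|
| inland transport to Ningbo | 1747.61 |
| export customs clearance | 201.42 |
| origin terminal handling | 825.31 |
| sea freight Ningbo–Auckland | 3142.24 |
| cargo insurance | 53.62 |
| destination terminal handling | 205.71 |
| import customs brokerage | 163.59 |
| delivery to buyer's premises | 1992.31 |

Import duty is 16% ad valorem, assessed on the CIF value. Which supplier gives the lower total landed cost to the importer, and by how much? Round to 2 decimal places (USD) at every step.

Supplier A is cheaper by USD 2404.26

Supplier A (FOB):
CIF value = FOB price + freight + insurance = 68363.92 + 3142.24 + 53.62 = 71559.78
Import duty = 71559.78 × 16% = 11449.56
Buyer bears (A): 3142.24 + 53.62 + 205.71 + 163.59 + 1992.31 = 5557.47
Landed cost (A) = invoice 68363.92 + 5557.47 + duty 11449.56 = 85370.95
Supplier B (FCA):
CIF value = FCA price + origin terminal + freight + insurance = 69611.24 + 825.31 + 3142.24 + 53.62 = 73632.41
Import duty = 73632.41 × 16% = 11781.19
Buyer bears (B): 825.31 + 3142.24 + 53.62 + 205.71 + 163.59 + 1992.31 = 6382.78
Landed cost (B) = invoice 69611.24 + 6382.78 + duty 11781.19 = 87775.21
Difference = |85370.95 − 87775.21| = 2404.26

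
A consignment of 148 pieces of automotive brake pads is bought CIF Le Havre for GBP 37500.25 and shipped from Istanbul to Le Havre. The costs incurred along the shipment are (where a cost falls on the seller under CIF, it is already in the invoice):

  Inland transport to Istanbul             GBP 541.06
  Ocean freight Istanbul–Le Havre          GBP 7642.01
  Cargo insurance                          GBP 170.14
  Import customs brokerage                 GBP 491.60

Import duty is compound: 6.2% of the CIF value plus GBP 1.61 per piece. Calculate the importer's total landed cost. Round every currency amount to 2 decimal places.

CIF: the seller pays costs through ocean freight and marine insurance to the destination port.
Already in the invoice (seller's account under CIF): inland to port, freight, insurance — exclude.
The CIF price already equals the CIF value: 37500.25
Ad valorem component: 37500.25 × 6.2% = 2325.02
Specific component: 148 × 1.61 = 238.28
Import duty = 2325.02 + 238.28 = 2563.30
Buyer bears: brokerage 491.60 + duty 2563.30 = 3054.90
Landed cost = invoice 37500.25 + 3054.90 = 40555.15

Total landed cost: GBP 40555.15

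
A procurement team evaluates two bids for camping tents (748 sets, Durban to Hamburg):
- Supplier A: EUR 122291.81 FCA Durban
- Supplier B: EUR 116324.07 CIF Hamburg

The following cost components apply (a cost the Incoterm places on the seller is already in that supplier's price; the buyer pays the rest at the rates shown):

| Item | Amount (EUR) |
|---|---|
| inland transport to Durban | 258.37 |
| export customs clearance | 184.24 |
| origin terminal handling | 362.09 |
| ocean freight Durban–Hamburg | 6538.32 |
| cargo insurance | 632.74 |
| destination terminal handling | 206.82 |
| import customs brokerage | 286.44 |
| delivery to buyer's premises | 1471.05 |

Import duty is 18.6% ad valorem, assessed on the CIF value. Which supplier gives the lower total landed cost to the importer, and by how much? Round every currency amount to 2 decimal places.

Supplier B is cheaper by EUR 16012.05

Supplier A (FCA):
CIF value = FCA price + origin terminal + freight + insurance = 122291.81 + 362.09 + 6538.32 + 632.74 = 129824.96
Import duty = 129824.96 × 18.6% = 24147.44
Buyer bears (A): 362.09 + 6538.32 + 632.74 + 206.82 + 286.44 + 1471.05 = 9497.46
Landed cost (A) = invoice 122291.81 + 9497.46 + duty 24147.44 = 155936.71
Supplier B (CIF):
The CIF price already equals the CIF value: 116324.07
Import duty = 116324.07 × 18.6% = 21636.28
Buyer bears (B): 206.82 + 286.44 + 1471.05 = 1964.31
Landed cost (B) = invoice 116324.07 + 1964.31 + duty 21636.28 = 139924.66
Difference = |155936.71 − 139924.66| = 16012.05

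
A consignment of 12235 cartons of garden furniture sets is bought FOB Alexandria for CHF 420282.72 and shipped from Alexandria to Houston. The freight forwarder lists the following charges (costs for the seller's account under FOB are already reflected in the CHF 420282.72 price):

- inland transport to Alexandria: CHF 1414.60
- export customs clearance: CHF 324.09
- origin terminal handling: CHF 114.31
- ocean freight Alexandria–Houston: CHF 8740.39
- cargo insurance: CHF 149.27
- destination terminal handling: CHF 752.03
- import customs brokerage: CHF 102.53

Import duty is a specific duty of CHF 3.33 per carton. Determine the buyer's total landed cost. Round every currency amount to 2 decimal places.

Total landed cost: CHF 470769.49

FOB: the seller bears costs until goods are on board at the origin port; the buyer bears freight, insurance and all costs thereafter.
Already in the invoice (seller's account under FOB): inland to port, export clearance, origin terminal — exclude.
CIF value = FOB price + freight + insurance = 420282.72 + 8740.39 + 149.27 = 429172.38
Import duty = 12235 × 3.33 = 40742.55
Buyer bears: freight 8740.39 + insurance 149.27 + destination terminal 752.03 + brokerage 102.53 + duty 40742.55 = 50486.77
Landed cost = invoice 420282.72 + 50486.77 = 470769.49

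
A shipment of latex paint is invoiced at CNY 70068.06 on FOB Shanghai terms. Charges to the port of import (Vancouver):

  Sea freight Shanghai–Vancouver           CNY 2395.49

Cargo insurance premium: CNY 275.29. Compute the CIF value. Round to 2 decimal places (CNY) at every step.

CIF value: CNY 72738.84

CIF = FOB price + freight + insurance
CIF = 70068.06 + 2395.49 + 275.29 = 72738.84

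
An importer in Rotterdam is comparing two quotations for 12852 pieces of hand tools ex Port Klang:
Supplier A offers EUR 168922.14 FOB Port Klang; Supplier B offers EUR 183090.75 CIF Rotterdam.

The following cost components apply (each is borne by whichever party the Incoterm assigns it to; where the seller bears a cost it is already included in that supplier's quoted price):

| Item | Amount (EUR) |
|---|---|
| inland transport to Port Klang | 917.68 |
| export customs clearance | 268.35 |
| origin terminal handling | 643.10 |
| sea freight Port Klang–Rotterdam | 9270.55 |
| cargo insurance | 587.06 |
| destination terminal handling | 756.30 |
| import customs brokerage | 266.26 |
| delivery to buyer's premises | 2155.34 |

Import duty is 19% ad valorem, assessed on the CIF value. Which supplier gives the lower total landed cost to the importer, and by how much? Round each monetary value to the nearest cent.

Supplier A (FOB):
CIF value = FOB price + freight + insurance = 168922.14 + 9270.55 + 587.06 = 178779.75
Import duty = 178779.75 × 19% = 33968.15
Buyer bears (A): 9270.55 + 587.06 + 756.30 + 266.26 + 2155.34 = 13035.51
Landed cost (A) = invoice 168922.14 + 13035.51 + duty 33968.15 = 215925.80
Supplier B (CIF):
The CIF price already equals the CIF value: 183090.75
Import duty = 183090.75 × 19% = 34787.24
Buyer bears (B): 756.30 + 266.26 + 2155.34 = 3177.90
Landed cost (B) = invoice 183090.75 + 3177.90 + duty 34787.24 = 221055.89
Difference = |215925.80 − 221055.89| = 5130.09

Supplier A is cheaper by EUR 5130.09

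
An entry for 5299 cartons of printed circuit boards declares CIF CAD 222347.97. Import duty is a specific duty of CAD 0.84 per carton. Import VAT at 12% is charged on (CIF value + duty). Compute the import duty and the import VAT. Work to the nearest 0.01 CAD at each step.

Import duty = 5299 × 0.84 = 4451.16
VAT base = CIF + duty = 222347.97 + 4451.16 = 226799.13
Import VAT = 226799.13 × 12% = 27215.90

Import duty: CAD 4451.16; import VAT: CAD 27215.90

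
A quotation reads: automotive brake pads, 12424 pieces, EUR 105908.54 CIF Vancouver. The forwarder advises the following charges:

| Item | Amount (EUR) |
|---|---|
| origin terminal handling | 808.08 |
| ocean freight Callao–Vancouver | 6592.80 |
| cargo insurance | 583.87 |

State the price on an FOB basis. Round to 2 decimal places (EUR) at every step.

FOB price: EUR 98731.87

Not relevant to the conversion: origin terminal — on the seller under both CIF and FOB; already in the CIF price and stays in the FOB price.
From CIF to FOB, the seller no longer bears: freight, insurance.
FOB price = 105908.54 − 6592.80 − 583.87 = 98731.87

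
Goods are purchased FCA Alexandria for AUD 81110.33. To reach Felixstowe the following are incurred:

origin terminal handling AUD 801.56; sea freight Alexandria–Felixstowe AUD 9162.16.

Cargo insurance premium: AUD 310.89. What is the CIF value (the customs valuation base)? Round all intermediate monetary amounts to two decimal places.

CIF value: AUD 91384.94

CIF = FCA price + pre-shipment costs + freight + insurance
CIF = 81110.33 + 801.56 + 9162.16 + 310.89 = 91384.94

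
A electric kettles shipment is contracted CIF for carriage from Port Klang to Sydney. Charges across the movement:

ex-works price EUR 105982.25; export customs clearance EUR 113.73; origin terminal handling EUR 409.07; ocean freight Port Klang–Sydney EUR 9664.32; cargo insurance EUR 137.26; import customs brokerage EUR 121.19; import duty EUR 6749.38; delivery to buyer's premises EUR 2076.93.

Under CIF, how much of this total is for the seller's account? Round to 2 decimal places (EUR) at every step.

CIF: the seller pays costs through ocean freight and marine insurance to the destination port.
Seller's account: goods 105982.25 + export clearance 113.73 + origin terminal 409.07 + freight 9664.32 + insurance 137.26 = 116306.63
Buyer's account: brokerage 121.19 + duty 6749.38 + delivery 2076.93 = 8947.50

Seller's account: EUR 116306.63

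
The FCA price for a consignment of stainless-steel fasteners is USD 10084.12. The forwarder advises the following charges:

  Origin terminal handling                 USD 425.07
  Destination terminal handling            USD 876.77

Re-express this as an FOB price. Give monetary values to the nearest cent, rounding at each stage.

Not relevant to the conversion: destination terminal — on the buyer under both terms; not part of either seller's price.
From FCA to FOB, the seller additionally bears: origin terminal.
FOB price = 10084.12 + 425.07 = 10509.19

FOB price: USD 10509.19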